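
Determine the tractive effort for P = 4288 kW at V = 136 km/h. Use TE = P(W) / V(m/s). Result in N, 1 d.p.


Convert: P = 4288 kW = 4288000 W
V = 136 / 3.6 = 37.7778 m/s
TE = 4288000 / 37.7778
TE = 113505.9 N

113505.9


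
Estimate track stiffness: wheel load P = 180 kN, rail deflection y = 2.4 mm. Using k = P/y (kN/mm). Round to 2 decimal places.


Track stiffness k = P / y
k = 180 / 2.4
k = 75.00 kN/mm

75.00


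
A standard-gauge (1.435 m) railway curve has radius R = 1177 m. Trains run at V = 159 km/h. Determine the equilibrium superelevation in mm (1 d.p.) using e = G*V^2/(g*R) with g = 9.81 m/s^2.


Convert speed: V = 159 / 3.6 = 44.1667 m/s
Apply formula: e = 1.435 * 44.1667^2 / (9.81 * 1177)
e = 1.435 * 1950.6944 / 11546.37
e = 0.242435 m = 242.4 mm

242.4


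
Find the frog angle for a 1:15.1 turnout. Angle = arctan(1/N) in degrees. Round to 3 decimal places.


1/N = 1/15.1 = 0.066225
angle = arctan(0.066225) = 0.066129 rad
angle = 0.066129 * 180/pi = 3.789 degrees

3.789


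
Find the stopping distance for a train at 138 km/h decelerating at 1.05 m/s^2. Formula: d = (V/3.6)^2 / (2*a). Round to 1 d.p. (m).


Convert speed: V = 138 / 3.6 = 38.3333 m/s
V^2 = 1469.4444
d = 1469.4444 / (2 * 1.05)
d = 1469.4444 / 2.1
d = 699.7 m

699.7


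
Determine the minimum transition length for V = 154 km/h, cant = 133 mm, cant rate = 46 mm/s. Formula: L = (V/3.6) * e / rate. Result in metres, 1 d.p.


Convert speed: V = 154 / 3.6 = 42.7778 m/s
L = 42.7778 * 133 / 46
L = 5689.4444 / 46
L = 123.7 m

123.7


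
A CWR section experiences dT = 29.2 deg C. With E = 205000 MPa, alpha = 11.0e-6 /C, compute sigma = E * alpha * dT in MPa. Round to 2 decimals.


sigma = E * alpha * dT
sigma = 205000 * 11.0e-6 * 29.2
sigma = 2.255 * 29.2
sigma = 65.85 MPa

65.85


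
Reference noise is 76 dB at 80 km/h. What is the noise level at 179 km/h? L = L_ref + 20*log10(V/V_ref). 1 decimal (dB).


V/V_ref = 179 / 80 = 2.2375
log10(2.2375) = 0.349763
20 * 0.349763 = 6.9953
L = 76 + 6.9953 = 83.0 dB

83.0


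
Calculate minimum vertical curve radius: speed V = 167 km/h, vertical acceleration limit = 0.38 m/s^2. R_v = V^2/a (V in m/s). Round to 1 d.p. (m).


Convert speed: V = 167 / 3.6 = 46.3889 m/s
V^2 = 2151.929 m^2/s^2
R_v = 2151.929 / 0.38
R_v = 5663.0 m

5663.0


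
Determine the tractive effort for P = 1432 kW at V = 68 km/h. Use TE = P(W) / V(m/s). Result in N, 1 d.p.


Convert: P = 1432 kW = 1432000 W
V = 68 / 3.6 = 18.8889 m/s
TE = 1432000 / 18.8889
TE = 75811.8 N

75811.8


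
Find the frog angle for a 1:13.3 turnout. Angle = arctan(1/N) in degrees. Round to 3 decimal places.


1/N = 1/13.3 = 0.075188
angle = arctan(0.075188) = 0.075047 rad
angle = 0.075047 * 180/pi = 4.300 degrees

4.300


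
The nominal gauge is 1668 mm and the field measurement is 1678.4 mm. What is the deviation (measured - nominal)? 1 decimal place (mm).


Deviation = measured - nominal
Deviation = 1678.4 - 1668
Deviation = 10.4 mm

10.4


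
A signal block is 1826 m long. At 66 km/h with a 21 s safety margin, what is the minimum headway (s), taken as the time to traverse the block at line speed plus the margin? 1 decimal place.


V = 66 / 3.6 = 18.3333 m/s
Block traversal time = 1826 / 18.3333 = 99.6 s
Headway = 99.6 + 21
Headway = 120.6 s

120.6


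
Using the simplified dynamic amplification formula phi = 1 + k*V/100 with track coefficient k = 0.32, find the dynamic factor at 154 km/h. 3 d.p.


phi = 1 + k * V / 100
phi = 1 + 0.32 * 154 / 100
phi = 1 + 0.4928
phi = 1.493

1.493


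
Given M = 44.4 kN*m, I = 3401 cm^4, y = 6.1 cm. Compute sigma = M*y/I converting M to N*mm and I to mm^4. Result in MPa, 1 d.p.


Convert units:
M = 44.4 kN*m = 44400000 N*mm
y = 6.1 cm = 61 mm
I = 3401 cm^4 = 34010000 mm^4
sigma = 44400000 * 61 / 34010000
sigma = 79.6 MPa

79.6


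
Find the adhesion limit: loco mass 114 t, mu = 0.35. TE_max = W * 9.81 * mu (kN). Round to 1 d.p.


TE_max = W * g * mu
TE_max = 114 * 9.81 * 0.35
TE_max = 1118.34 * 0.35
TE_max = 391.4 kN

391.4


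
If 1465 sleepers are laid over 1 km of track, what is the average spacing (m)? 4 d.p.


Spacing = 1000 m / number of sleepers
Spacing = 1000 / 1465
Spacing = 0.6826 m

0.6826


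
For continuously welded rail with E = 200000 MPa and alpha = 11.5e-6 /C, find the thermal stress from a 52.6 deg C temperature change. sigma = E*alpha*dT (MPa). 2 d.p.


sigma = E * alpha * dT
sigma = 200000 * 11.5e-6 * 52.6
sigma = 2.3 * 52.6
sigma = 120.98 MPa

120.98


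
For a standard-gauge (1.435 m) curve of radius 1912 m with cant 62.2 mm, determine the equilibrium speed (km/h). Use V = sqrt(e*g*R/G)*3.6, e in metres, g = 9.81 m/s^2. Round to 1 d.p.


Convert cant: e = 62.2 mm = 0.0622 m
V_ms = sqrt(0.0622 * 9.81 * 1912 / 1.435)
V_ms = sqrt(813.009048) = 28.5133 m/s
V = 28.5133 * 3.6 = 102.6 km/h

102.6


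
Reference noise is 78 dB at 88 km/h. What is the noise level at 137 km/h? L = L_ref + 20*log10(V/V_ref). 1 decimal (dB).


V/V_ref = 137 / 88 = 1.556818
log10(1.556818) = 0.192238
20 * 0.192238 = 3.8448
L = 78 + 3.8448 = 81.8 dB

81.8


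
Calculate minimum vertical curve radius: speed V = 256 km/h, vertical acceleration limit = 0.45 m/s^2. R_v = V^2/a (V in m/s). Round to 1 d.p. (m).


Convert speed: V = 256 / 3.6 = 71.1111 m/s
V^2 = 5056.7901 m^2/s^2
R_v = 5056.7901 / 0.45
R_v = 11237.3 m

11237.3


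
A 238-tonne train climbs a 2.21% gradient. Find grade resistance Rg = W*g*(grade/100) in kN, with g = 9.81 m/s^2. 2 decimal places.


Rg = W * 9.81 * grade / 100
Rg = 238 * 9.81 * 2.21 / 100
Rg = 2334.78 * 0.0221
Rg = 51.60 kN

51.60


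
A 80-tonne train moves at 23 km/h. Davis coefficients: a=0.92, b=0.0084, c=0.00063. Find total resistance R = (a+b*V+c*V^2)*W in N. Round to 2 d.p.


b*V = 0.0084 * 23 = 0.1932
c*V^2 = 0.00063 * 529 = 0.33327
R_per_t = 0.92 + 0.1932 + 0.33327 = 1.44647 N/t
R_total = 1.44647 * 80 = 115.72 N

115.72


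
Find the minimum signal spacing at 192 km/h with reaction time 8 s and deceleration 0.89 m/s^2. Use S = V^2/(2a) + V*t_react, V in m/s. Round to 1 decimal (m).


V = 192 / 3.6 = 53.3333 m/s
Braking distance = 53.3333^2 / (2*0.89) = 1598.0025 m
Sighting distance = 53.3333 * 8 = 426.6667 m
S = 1598.0025 + 426.6667 = 2024.7 m

2024.7


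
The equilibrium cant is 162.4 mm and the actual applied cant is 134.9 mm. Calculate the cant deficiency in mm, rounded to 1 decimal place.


Cant deficiency = equilibrium cant - actual cant
CD = 162.4 - 134.9
CD = 27.5 mm

27.5


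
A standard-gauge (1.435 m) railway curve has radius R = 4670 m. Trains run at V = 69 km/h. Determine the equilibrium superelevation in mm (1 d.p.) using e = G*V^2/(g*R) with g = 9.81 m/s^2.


Convert speed: V = 69 / 3.6 = 19.1667 m/s
Apply formula: e = 1.435 * 19.1667^2 / (9.81 * 4670)
e = 1.435 * 367.3611 / 45812.7
e = 0.011507 m = 11.5 mm

11.5


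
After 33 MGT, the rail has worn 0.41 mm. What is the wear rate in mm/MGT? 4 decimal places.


Wear rate = total wear / cumulative tonnage
Rate = 0.41 / 33
Rate = 0.0124 mm/MGT

0.0124


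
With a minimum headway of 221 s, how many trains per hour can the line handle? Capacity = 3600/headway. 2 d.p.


Capacity = 3600 / headway
Capacity = 3600 / 221
Capacity = 16.29 trains/hour

16.29


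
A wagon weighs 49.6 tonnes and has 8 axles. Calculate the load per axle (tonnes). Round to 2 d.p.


Load per axle = total weight / number of axles
Load = 49.6 / 8
Load = 6.20 tonnes

6.20


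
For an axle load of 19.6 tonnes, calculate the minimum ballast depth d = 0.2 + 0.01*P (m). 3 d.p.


d = 0.2 + 0.01 * 19.6
d = 0.2 + 0.196
d = 0.396 m

0.396


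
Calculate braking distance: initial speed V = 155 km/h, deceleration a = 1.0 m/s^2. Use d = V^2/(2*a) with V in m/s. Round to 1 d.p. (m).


Convert speed: V = 155 / 3.6 = 43.0556 m/s
V^2 = 1853.7809
d = 1853.7809 / (2 * 1.0)
d = 1853.7809 / 2.0
d = 926.9 m

926.9


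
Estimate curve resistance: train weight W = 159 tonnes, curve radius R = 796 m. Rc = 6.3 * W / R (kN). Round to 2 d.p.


Rc = 6.3 * W / R
Rc = 6.3 * 159 / 796
Rc = 1001.7 / 796
Rc = 1.26 kN

1.26


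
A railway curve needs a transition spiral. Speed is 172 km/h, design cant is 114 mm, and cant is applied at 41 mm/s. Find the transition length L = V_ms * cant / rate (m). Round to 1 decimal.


Convert speed: V = 172 / 3.6 = 47.7778 m/s
L = 47.7778 * 114 / 41
L = 5446.6667 / 41
L = 132.8 m

132.8


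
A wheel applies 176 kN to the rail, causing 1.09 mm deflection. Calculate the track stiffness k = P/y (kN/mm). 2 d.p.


Track stiffness k = P / y
k = 176 / 1.09
k = 161.47 kN/mm

161.47


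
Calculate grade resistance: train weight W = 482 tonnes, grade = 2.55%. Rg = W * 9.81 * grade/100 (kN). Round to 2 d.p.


Rg = W * 9.81 * grade / 100
Rg = 482 * 9.81 * 2.55 / 100
Rg = 4728.42 * 0.0255
Rg = 120.57 kN

120.57


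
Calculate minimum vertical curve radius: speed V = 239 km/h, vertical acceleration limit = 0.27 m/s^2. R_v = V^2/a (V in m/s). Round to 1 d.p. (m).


Convert speed: V = 239 / 3.6 = 66.3889 m/s
V^2 = 4407.4846 m^2/s^2
R_v = 4407.4846 / 0.27
R_v = 16324.0 m

16324.0


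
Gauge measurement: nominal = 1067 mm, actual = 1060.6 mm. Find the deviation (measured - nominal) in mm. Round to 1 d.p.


Deviation = measured - nominal
Deviation = 1060.6 - 1067
Deviation = -6.4 mm

-6.4


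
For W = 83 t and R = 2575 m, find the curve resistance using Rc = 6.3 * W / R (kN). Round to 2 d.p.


Rc = 6.3 * W / R
Rc = 6.3 * 83 / 2575
Rc = 522.9 / 2575
Rc = 0.20 kN

0.20


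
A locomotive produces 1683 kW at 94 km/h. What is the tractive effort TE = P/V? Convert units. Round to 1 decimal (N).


Convert: P = 1683 kW = 1683000 W
V = 94 / 3.6 = 26.1111 m/s
TE = 1683000 / 26.1111
TE = 64455.3 N

64455.3


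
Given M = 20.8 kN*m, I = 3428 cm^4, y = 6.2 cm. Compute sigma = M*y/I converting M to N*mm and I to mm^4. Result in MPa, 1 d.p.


Convert units:
M = 20.8 kN*m = 20800000 N*mm
y = 6.2 cm = 62 mm
I = 3428 cm^4 = 34280000 mm^4
sigma = 20800000 * 62 / 34280000
sigma = 37.6 MPa

37.6


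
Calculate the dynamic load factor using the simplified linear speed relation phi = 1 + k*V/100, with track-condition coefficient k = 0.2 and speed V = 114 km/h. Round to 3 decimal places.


phi = 1 + k * V / 100
phi = 1 + 0.2 * 114 / 100
phi = 1 + 0.228
phi = 1.228

1.228


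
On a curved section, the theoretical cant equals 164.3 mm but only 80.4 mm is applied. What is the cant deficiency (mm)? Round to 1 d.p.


Cant deficiency = equilibrium cant - actual cant
CD = 164.3 - 80.4
CD = 83.9 mm

83.9


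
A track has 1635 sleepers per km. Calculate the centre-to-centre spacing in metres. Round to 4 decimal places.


Spacing = 1000 m / number of sleepers
Spacing = 1000 / 1635
Spacing = 0.6116 m

0.6116


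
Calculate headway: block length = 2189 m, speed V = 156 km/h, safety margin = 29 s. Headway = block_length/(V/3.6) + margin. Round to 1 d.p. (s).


V = 156 / 3.6 = 43.3333 m/s
Block traversal time = 2189 / 43.3333 = 50.5154 s
Headway = 50.5154 + 29
Headway = 79.5 s

79.5


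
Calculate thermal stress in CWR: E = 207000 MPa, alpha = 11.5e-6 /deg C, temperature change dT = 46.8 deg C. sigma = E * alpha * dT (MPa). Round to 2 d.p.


sigma = E * alpha * dT
sigma = 207000 * 11.5e-6 * 46.8
sigma = 2.3805 * 46.8
sigma = 111.41 MPa

111.41


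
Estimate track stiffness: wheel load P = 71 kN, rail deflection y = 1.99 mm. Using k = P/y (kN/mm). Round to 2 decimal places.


Track stiffness k = P / y
k = 71 / 1.99
k = 35.68 kN/mm

35.68


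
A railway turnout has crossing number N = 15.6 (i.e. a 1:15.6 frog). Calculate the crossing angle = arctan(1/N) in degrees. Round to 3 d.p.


1/N = 1/15.6 = 0.064103
angle = arctan(0.064103) = 0.064015 rad
angle = 0.064015 * 180/pi = 3.668 degrees

3.668


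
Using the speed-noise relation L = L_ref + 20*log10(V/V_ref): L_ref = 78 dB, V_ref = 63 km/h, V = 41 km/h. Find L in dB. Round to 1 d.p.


V/V_ref = 41 / 63 = 0.650794
log10(0.650794) = -0.186557
20 * -0.186557 = -3.7311
L = 78 + -3.7311 = 74.3 dB

74.3


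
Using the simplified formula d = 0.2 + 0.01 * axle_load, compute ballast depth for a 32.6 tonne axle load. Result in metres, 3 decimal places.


d = 0.2 + 0.01 * 32.6
d = 0.2 + 0.326
d = 0.526 m

0.526


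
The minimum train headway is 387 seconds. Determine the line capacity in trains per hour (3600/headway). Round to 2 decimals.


Capacity = 3600 / headway
Capacity = 3600 / 387
Capacity = 9.30 trains/hour

9.30


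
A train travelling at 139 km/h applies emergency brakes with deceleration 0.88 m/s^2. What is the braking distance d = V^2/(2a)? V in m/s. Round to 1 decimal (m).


Convert speed: V = 139 / 3.6 = 38.6111 m/s
V^2 = 1490.8179
d = 1490.8179 / (2 * 0.88)
d = 1490.8179 / 1.76
d = 847.1 m

847.1


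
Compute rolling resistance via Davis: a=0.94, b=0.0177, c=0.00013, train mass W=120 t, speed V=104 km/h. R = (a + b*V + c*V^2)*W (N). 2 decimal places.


b*V = 0.0177 * 104 = 1.8408
c*V^2 = 0.00013 * 10816 = 1.40608
R_per_t = 0.94 + 1.8408 + 1.40608 = 4.18688 N/t
R_total = 4.18688 * 120 = 502.43 N

502.43


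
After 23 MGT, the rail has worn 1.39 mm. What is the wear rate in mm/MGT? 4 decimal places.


Wear rate = total wear / cumulative tonnage
Rate = 1.39 / 23
Rate = 0.0604 mm/MGT

0.0604


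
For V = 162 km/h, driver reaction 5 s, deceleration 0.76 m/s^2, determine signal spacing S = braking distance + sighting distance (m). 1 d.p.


V = 162 / 3.6 = 45.0 m/s
Braking distance = 45.0^2 / (2*0.76) = 1332.2368 m
Sighting distance = 45.0 * 5 = 225.0 m
S = 1332.2368 + 225.0 = 1557.2 m

1557.2


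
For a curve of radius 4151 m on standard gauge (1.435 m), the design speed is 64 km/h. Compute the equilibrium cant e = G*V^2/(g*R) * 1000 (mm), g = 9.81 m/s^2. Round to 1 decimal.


Convert speed: V = 64 / 3.6 = 17.7778 m/s
Apply formula: e = 1.435 * 17.7778^2 / (9.81 * 4151)
e = 1.435 * 316.0494 / 40721.31
e = 0.011137 m = 11.1 mm

11.1


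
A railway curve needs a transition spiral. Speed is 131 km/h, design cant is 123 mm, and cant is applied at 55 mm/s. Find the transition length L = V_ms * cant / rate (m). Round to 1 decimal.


Convert speed: V = 131 / 3.6 = 36.3889 m/s
L = 36.3889 * 123 / 55
L = 4475.8333 / 55
L = 81.4 m

81.4


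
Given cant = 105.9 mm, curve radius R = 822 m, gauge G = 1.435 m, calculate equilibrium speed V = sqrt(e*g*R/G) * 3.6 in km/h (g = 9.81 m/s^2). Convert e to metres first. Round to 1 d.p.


Convert cant: e = 105.9 mm = 0.1059 m
V_ms = sqrt(0.1059 * 9.81 * 822 / 1.435)
V_ms = sqrt(595.093058) = 24.3945 m/s
V = 24.3945 * 3.6 = 87.8 km/h

87.8


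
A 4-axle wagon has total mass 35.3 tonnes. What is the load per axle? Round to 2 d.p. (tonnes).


Load per axle = total weight / number of axles
Load = 35.3 / 4
Load = 8.83 tonnes

8.83


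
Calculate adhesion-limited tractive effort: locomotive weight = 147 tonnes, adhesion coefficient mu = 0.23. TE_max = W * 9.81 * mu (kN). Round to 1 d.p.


TE_max = W * g * mu
TE_max = 147 * 9.81 * 0.23
TE_max = 1442.07 * 0.23
TE_max = 331.7 kN

331.7


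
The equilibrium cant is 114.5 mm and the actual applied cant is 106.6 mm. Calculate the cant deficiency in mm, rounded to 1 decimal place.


Cant deficiency = equilibrium cant - actual cant
CD = 114.5 - 106.6
CD = 7.9 mm

7.9


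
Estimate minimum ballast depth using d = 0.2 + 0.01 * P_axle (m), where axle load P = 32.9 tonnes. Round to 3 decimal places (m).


d = 0.2 + 0.01 * 32.9
d = 0.2 + 0.329
d = 0.529 m

0.529


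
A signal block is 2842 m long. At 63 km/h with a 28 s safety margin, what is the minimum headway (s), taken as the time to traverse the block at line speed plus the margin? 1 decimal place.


V = 63 / 3.6 = 17.5 m/s
Block traversal time = 2842 / 17.5 = 162.4 s
Headway = 162.4 + 28
Headway = 190.4 s

190.4


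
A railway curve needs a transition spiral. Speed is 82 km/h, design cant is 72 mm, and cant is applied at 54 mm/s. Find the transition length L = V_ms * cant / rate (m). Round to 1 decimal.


Convert speed: V = 82 / 3.6 = 22.7778 m/s
L = 22.7778 * 72 / 54
L = 1640.0 / 54
L = 30.4 m

30.4


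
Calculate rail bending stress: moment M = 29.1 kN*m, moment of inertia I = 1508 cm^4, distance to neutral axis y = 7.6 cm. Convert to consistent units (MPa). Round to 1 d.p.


Convert units:
M = 29.1 kN*m = 29100000 N*mm
y = 7.6 cm = 76 mm
I = 1508 cm^4 = 15080000 mm^4
sigma = 29100000 * 76 / 15080000
sigma = 146.7 MPa

146.7


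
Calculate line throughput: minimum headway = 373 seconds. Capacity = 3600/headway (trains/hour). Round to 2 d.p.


Capacity = 3600 / headway
Capacity = 3600 / 373
Capacity = 9.65 trains/hour

9.65


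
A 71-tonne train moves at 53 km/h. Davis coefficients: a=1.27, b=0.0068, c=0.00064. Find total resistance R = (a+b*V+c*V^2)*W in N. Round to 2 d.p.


b*V = 0.0068 * 53 = 0.3604
c*V^2 = 0.00064 * 2809 = 1.79776
R_per_t = 1.27 + 0.3604 + 1.79776 = 3.42816 N/t
R_total = 3.42816 * 71 = 243.40 N

243.40


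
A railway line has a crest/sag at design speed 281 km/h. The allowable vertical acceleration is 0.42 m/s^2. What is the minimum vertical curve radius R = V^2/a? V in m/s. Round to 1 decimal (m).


Convert speed: V = 281 / 3.6 = 78.0556 m/s
V^2 = 6092.6698 m^2/s^2
R_v = 6092.6698 / 0.42
R_v = 14506.4 m

14506.4


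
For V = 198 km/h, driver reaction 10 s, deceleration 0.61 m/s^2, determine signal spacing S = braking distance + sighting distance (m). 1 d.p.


V = 198 / 3.6 = 55.0 m/s
Braking distance = 55.0^2 / (2*0.61) = 2479.5082 m
Sighting distance = 55.0 * 10 = 550.0 m
S = 2479.5082 + 550.0 = 3029.5 m

3029.5


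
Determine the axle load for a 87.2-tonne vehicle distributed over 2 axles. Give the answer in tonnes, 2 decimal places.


Load per axle = total weight / number of axles
Load = 87.2 / 2
Load = 43.60 tonnes

43.60


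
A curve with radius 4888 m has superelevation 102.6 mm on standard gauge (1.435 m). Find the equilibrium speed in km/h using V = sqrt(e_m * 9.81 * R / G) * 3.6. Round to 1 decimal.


Convert cant: e = 102.6 mm = 0.1026 m
V_ms = sqrt(0.1026 * 9.81 * 4888 / 1.435)
V_ms = sqrt(3428.432981) = 58.5528 m/s
V = 58.5528 * 3.6 = 210.8 km/h

210.8


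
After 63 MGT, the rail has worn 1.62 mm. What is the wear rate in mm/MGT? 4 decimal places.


Wear rate = total wear / cumulative tonnage
Rate = 1.62 / 63
Rate = 0.0257 mm/MGT

0.0257


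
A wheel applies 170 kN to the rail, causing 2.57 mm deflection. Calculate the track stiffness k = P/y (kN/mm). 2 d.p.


Track stiffness k = P / y
k = 170 / 2.57
k = 66.15 kN/mm

66.15


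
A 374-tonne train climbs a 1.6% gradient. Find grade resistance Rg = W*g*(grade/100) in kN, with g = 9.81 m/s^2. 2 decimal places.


Rg = W * 9.81 * grade / 100
Rg = 374 * 9.81 * 1.6 / 100
Rg = 3668.94 * 0.016
Rg = 58.70 kN

58.70


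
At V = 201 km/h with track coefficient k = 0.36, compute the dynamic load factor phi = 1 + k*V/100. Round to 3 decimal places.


phi = 1 + k * V / 100
phi = 1 + 0.36 * 201 / 100
phi = 1 + 0.7236
phi = 1.724

1.724


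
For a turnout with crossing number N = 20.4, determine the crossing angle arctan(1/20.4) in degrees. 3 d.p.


1/N = 1/20.4 = 0.04902
angle = arctan(0.04902) = 0.04898 rad
angle = 0.04898 * 180/pi = 2.806 degrees

2.806


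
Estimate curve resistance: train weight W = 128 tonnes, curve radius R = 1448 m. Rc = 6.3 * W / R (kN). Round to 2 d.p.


Rc = 6.3 * W / R
Rc = 6.3 * 128 / 1448
Rc = 806.4 / 1448
Rc = 0.56 kN

0.56


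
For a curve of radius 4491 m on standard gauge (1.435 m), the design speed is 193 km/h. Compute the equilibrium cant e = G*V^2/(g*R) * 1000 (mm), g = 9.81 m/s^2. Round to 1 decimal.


Convert speed: V = 193 / 3.6 = 53.6111 m/s
Apply formula: e = 1.435 * 53.6111^2 / (9.81 * 4491)
e = 1.435 * 2874.1512 / 44056.71
e = 0.093616 m = 93.6 mm

93.6


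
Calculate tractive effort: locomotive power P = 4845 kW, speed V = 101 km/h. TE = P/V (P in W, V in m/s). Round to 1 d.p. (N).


Convert: P = 4845 kW = 4845000 W
V = 101 / 3.6 = 28.0556 m/s
TE = 4845000 / 28.0556
TE = 172693.1 N

172693.1


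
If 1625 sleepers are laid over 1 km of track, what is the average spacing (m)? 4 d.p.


Spacing = 1000 m / number of sleepers
Spacing = 1000 / 1625
Spacing = 0.6154 m

0.6154


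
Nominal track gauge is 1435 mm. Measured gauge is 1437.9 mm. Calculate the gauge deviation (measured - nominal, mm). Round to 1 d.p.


Deviation = measured - nominal
Deviation = 1437.9 - 1435
Deviation = 2.9 mm

2.9


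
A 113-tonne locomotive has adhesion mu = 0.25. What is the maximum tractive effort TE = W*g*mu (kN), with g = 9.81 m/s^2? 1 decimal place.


TE_max = W * g * mu
TE_max = 113 * 9.81 * 0.25
TE_max = 1108.53 * 0.25
TE_max = 277.1 kN

277.1


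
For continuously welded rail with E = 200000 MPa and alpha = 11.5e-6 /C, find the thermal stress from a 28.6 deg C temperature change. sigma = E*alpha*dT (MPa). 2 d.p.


sigma = E * alpha * dT
sigma = 200000 * 11.5e-6 * 28.6
sigma = 2.3 * 28.6
sigma = 65.78 MPa

65.78


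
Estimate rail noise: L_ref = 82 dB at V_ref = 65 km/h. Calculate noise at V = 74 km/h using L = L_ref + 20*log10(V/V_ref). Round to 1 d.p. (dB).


V/V_ref = 74 / 65 = 1.138462
log10(1.138462) = 0.056318
20 * 0.056318 = 1.1264
L = 82 + 1.1264 = 83.1 dB

83.1


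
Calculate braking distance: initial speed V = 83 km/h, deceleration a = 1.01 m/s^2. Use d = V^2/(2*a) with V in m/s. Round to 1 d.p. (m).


Convert speed: V = 83 / 3.6 = 23.0556 m/s
V^2 = 531.5586
d = 531.5586 / (2 * 1.01)
d = 531.5586 / 2.02
d = 263.1 m

263.1


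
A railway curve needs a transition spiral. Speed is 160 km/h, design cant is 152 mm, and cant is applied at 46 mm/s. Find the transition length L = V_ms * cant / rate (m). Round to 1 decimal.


Convert speed: V = 160 / 3.6 = 44.4444 m/s
L = 44.4444 * 152 / 46
L = 6755.5556 / 46
L = 146.9 m

146.9


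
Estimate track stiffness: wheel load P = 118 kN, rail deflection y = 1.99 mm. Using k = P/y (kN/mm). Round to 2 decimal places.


Track stiffness k = P / y
k = 118 / 1.99
k = 59.30 kN/mm

59.30


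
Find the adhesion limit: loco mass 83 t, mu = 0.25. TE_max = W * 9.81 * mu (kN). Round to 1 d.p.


TE_max = W * g * mu
TE_max = 83 * 9.81 * 0.25
TE_max = 814.23 * 0.25
TE_max = 203.6 kN

203.6


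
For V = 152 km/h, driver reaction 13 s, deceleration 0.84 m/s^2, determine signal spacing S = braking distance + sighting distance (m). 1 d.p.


V = 152 / 3.6 = 42.2222 m/s
Braking distance = 42.2222^2 / (2*0.84) = 1061.1405 m
Sighting distance = 42.2222 * 13 = 548.8889 m
S = 1061.1405 + 548.8889 = 1610.0 m

1610.0


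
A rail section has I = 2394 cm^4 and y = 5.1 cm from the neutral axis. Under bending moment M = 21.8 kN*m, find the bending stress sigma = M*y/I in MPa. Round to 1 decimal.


Convert units:
M = 21.8 kN*m = 21800000 N*mm
y = 5.1 cm = 51 mm
I = 2394 cm^4 = 23940000 mm^4
sigma = 21800000 * 51 / 23940000
sigma = 46.4 MPa

46.4


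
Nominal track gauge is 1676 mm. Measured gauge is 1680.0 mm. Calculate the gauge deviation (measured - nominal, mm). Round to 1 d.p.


Deviation = measured - nominal
Deviation = 1680.0 - 1676
Deviation = 4.0 mm

4.0


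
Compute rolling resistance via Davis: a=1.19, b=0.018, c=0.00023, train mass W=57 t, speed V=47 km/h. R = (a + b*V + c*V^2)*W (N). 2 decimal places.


b*V = 0.018 * 47 = 0.846
c*V^2 = 0.00023 * 2209 = 0.50807
R_per_t = 1.19 + 0.846 + 0.50807 = 2.54407 N/t
R_total = 2.54407 * 57 = 145.01 N

145.01


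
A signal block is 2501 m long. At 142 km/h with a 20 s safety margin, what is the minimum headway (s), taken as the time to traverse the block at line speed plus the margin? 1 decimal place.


V = 142 / 3.6 = 39.4444 m/s
Block traversal time = 2501 / 39.4444 = 63.4056 s
Headway = 63.4056 + 20
Headway = 83.4 s

83.4


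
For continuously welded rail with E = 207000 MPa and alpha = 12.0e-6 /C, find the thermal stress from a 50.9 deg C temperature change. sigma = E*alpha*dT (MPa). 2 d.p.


sigma = E * alpha * dT
sigma = 207000 * 12.0e-6 * 50.9
sigma = 2.484 * 50.9
sigma = 126.44 MPa

126.44


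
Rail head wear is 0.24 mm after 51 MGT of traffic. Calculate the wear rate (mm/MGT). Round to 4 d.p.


Wear rate = total wear / cumulative tonnage
Rate = 0.24 / 51
Rate = 0.0047 mm/MGT

0.0047


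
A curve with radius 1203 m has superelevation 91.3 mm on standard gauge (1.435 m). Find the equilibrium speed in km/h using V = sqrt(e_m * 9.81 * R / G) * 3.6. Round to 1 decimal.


Convert cant: e = 91.3 mm = 0.0913 m
V_ms = sqrt(0.0913 * 9.81 * 1203 / 1.435)
V_ms = sqrt(750.850564) = 27.4017 m/s
V = 27.4017 * 3.6 = 98.6 km/h

98.6


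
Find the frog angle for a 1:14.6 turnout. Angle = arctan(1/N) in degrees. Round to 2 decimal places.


1/N = 1/14.6 = 0.068493
angle = arctan(0.068493) = 0.068386 rad
angle = 0.068386 * 180/pi = 3.92 degrees

3.92


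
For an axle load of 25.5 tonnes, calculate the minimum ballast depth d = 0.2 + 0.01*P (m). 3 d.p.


d = 0.2 + 0.01 * 25.5
d = 0.2 + 0.255
d = 0.455 m

0.455


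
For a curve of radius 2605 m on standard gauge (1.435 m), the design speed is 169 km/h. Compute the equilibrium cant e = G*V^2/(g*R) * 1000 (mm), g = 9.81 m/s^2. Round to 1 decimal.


Convert speed: V = 169 / 3.6 = 46.9444 m/s
Apply formula: e = 1.435 * 46.9444^2 / (9.81 * 2605)
e = 1.435 * 2203.7809 / 25555.05
e = 0.12375 m = 123.7 mm

123.7


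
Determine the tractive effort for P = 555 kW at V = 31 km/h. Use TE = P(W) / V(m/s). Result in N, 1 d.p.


Convert: P = 555 kW = 555000 W
V = 31 / 3.6 = 8.6111 m/s
TE = 555000 / 8.6111
TE = 64451.6 N

64451.6


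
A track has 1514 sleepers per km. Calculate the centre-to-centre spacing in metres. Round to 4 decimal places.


Spacing = 1000 m / number of sleepers
Spacing = 1000 / 1514
Spacing = 0.6605 m

0.6605


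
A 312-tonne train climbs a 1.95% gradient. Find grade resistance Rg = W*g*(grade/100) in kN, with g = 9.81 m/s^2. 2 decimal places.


Rg = W * 9.81 * grade / 100
Rg = 312 * 9.81 * 1.95 / 100
Rg = 3060.72 * 0.0195
Rg = 59.68 kN

59.68


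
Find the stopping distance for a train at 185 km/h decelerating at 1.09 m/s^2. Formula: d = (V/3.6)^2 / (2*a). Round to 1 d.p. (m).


Convert speed: V = 185 / 3.6 = 51.3889 m/s
V^2 = 2640.8179
d = 2640.8179 / (2 * 1.09)
d = 2640.8179 / 2.18
d = 1211.4 m

1211.4


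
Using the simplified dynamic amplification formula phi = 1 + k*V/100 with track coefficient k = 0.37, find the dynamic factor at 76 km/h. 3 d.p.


phi = 1 + k * V / 100
phi = 1 + 0.37 * 76 / 100
phi = 1 + 0.2812
phi = 1.281

1.281


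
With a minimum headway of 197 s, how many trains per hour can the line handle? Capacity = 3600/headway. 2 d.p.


Capacity = 3600 / headway
Capacity = 3600 / 197
Capacity = 18.27 trains/hour

18.27


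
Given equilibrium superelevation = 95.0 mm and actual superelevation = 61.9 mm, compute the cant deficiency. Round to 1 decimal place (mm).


Cant deficiency = equilibrium cant - actual cant
CD = 95.0 - 61.9
CD = 33.1 mm

33.1


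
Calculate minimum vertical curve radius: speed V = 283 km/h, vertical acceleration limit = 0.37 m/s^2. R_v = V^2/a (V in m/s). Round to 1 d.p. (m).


Convert speed: V = 283 / 3.6 = 78.6111 m/s
V^2 = 6179.7068 m^2/s^2
R_v = 6179.7068 / 0.37
R_v = 16701.9 m

16701.9


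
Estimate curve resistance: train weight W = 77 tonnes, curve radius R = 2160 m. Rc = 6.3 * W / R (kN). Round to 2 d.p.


Rc = 6.3 * W / R
Rc = 6.3 * 77 / 2160
Rc = 485.1 / 2160
Rc = 0.22 kN

0.22


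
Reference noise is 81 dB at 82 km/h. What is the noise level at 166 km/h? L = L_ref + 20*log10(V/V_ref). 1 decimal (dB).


V/V_ref = 166 / 82 = 2.02439
log10(2.02439) = 0.306294
20 * 0.306294 = 6.1259
L = 81 + 6.1259 = 87.1 dB

87.1


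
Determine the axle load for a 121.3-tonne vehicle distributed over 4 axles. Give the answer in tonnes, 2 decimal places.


Load per axle = total weight / number of axles
Load = 121.3 / 4
Load = 30.33 tonnes

30.33


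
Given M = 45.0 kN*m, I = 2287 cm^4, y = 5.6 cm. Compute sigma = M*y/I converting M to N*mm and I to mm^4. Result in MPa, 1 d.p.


Convert units:
M = 45.0 kN*m = 45000000 N*mm
y = 5.6 cm = 56 mm
I = 2287 cm^4 = 22870000 mm^4
sigma = 45000000 * 56 / 22870000
sigma = 110.2 MPa

110.2


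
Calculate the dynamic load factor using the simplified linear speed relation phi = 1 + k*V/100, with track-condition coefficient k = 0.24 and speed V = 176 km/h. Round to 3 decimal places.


phi = 1 + k * V / 100
phi = 1 + 0.24 * 176 / 100
phi = 1 + 0.4224
phi = 1.422

1.422


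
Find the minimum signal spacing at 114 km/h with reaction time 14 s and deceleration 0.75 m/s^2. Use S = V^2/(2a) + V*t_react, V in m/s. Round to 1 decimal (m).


V = 114 / 3.6 = 31.6667 m/s
Braking distance = 31.6667^2 / (2*0.75) = 668.5185 m
Sighting distance = 31.6667 * 14 = 443.3333 m
S = 668.5185 + 443.3333 = 1111.9 m

1111.9


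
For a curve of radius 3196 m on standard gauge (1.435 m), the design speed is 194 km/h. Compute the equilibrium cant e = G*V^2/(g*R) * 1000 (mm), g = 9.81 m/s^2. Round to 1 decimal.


Convert speed: V = 194 / 3.6 = 53.8889 m/s
Apply formula: e = 1.435 * 53.8889^2 / (9.81 * 3196)
e = 1.435 * 2904.0123 / 31352.76
e = 0.132915 m = 132.9 mm

132.9


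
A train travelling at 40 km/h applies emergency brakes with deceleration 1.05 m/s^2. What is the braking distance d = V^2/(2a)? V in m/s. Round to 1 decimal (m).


Convert speed: V = 40 / 3.6 = 11.1111 m/s
V^2 = 123.4568
d = 123.4568 / (2 * 1.05)
d = 123.4568 / 2.1
d = 58.8 m

58.8


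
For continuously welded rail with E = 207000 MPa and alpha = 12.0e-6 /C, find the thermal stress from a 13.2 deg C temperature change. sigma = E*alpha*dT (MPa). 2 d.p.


sigma = E * alpha * dT
sigma = 207000 * 12.0e-6 * 13.2
sigma = 2.484 * 13.2
sigma = 32.79 MPa

32.79


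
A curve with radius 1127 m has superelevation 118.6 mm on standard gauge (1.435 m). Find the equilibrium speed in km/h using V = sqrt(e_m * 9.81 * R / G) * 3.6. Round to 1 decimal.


Convert cant: e = 118.6 mm = 0.1186 m
V_ms = sqrt(0.1186 * 9.81 * 1127 / 1.435)
V_ms = sqrt(913.746468) = 30.2282 m/s
V = 30.2282 * 3.6 = 108.8 km/h

108.8


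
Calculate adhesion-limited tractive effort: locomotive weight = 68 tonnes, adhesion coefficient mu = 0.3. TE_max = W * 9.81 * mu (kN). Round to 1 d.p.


TE_max = W * g * mu
TE_max = 68 * 9.81 * 0.3
TE_max = 667.08 * 0.3
TE_max = 200.1 kN

200.1


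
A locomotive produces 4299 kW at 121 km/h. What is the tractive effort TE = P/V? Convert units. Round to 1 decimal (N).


Convert: P = 4299 kW = 4299000 W
V = 121 / 3.6 = 33.6111 m/s
TE = 4299000 / 33.6111
TE = 127904.1 N

127904.1


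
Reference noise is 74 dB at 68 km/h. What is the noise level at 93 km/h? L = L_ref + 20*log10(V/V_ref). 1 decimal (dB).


V/V_ref = 93 / 68 = 1.367647
log10(1.367647) = 0.135974
20 * 0.135974 = 2.7195
L = 74 + 2.7195 = 76.7 dB

76.7


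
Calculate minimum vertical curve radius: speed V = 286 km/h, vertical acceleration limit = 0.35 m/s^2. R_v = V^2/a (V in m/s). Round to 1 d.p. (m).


Convert speed: V = 286 / 3.6 = 79.4444 m/s
V^2 = 6311.4198 m^2/s^2
R_v = 6311.4198 / 0.35
R_v = 18032.6 m

18032.6


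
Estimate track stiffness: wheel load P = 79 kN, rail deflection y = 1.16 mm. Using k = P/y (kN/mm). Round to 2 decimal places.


Track stiffness k = P / y
k = 79 / 1.16
k = 68.10 kN/mm

68.10


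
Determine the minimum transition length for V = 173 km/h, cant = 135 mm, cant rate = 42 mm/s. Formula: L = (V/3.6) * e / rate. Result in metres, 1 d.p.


Convert speed: V = 173 / 3.6 = 48.0556 m/s
L = 48.0556 * 135 / 42
L = 6487.5 / 42
L = 154.5 m

154.5


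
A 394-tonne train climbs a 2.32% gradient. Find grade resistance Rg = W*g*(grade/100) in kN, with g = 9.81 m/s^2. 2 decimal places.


Rg = W * 9.81 * grade / 100
Rg = 394 * 9.81 * 2.32 / 100
Rg = 3865.14 * 0.0232
Rg = 89.67 kN

89.67


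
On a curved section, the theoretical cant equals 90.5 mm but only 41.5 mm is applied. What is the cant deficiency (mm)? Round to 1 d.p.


Cant deficiency = equilibrium cant - actual cant
CD = 90.5 - 41.5
CD = 49.0 mm

49.0


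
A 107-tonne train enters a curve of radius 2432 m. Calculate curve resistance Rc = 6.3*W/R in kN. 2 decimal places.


Rc = 6.3 * W / R
Rc = 6.3 * 107 / 2432
Rc = 674.1 / 2432
Rc = 0.28 kN

0.28


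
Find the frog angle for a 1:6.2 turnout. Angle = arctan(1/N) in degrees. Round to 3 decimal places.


1/N = 1/6.2 = 0.16129
angle = arctan(0.16129) = 0.159913 rad
angle = 0.159913 * 180/pi = 9.162 degrees

9.162


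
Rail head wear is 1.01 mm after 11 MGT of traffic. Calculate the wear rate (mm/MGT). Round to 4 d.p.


Wear rate = total wear / cumulative tonnage
Rate = 1.01 / 11
Rate = 0.0918 mm/MGT

0.0918


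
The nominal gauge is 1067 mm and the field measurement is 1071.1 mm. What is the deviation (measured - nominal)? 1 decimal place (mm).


Deviation = measured - nominal
Deviation = 1071.1 - 1067
Deviation = 4.1 mm

4.1


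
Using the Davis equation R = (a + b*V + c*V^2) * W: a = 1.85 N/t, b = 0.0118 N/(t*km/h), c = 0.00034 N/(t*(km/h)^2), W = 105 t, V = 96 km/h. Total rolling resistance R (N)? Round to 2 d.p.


b*V = 0.0118 * 96 = 1.1328
c*V^2 = 0.00034 * 9216 = 3.13344
R_per_t = 1.85 + 1.1328 + 3.13344 = 6.11624 N/t
R_total = 6.11624 * 105 = 642.21 N

642.21


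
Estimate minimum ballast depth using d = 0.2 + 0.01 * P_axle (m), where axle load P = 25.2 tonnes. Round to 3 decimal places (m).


d = 0.2 + 0.01 * 25.2
d = 0.2 + 0.252
d = 0.452 m

0.452


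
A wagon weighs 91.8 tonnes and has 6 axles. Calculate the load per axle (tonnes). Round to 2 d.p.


Load per axle = total weight / number of axles
Load = 91.8 / 6
Load = 15.30 tonnes

15.30


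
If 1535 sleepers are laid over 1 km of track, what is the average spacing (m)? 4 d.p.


Spacing = 1000 m / number of sleepers
Spacing = 1000 / 1535
Spacing = 0.6515 m

0.6515


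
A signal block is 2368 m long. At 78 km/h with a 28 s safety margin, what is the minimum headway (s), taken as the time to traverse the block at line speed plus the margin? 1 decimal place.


V = 78 / 3.6 = 21.6667 m/s
Block traversal time = 2368 / 21.6667 = 109.2923 s
Headway = 109.2923 + 28
Headway = 137.3 s

137.3


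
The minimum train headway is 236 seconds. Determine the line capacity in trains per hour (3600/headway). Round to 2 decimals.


Capacity = 3600 / headway
Capacity = 3600 / 236
Capacity = 15.25 trains/hour

15.25


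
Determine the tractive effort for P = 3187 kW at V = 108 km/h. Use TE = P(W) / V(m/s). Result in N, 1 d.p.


Convert: P = 3187 kW = 3187000 W
V = 108 / 3.6 = 30.0 m/s
TE = 3187000 / 30.0
TE = 106233.3 N

106233.3


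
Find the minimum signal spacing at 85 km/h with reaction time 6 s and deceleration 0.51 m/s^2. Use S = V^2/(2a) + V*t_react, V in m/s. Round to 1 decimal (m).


V = 85 / 3.6 = 23.6111 m/s
Braking distance = 23.6111^2 / (2*0.51) = 546.5535 m
Sighting distance = 23.6111 * 6 = 141.6667 m
S = 546.5535 + 141.6667 = 688.2 m

688.2


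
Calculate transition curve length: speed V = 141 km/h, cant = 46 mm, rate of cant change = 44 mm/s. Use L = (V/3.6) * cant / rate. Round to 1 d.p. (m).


Convert speed: V = 141 / 3.6 = 39.1667 m/s
L = 39.1667 * 46 / 44
L = 1801.6667 / 44
L = 40.9 m

40.9


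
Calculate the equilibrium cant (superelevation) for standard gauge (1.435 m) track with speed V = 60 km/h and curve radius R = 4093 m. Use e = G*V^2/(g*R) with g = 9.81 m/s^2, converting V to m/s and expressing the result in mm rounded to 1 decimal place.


Convert speed: V = 60 / 3.6 = 16.6667 m/s
Apply formula: e = 1.435 * 16.6667^2 / (9.81 * 4093)
e = 1.435 * 277.7778 / 40152.33
e = 0.009927 m = 9.9 mm

9.9


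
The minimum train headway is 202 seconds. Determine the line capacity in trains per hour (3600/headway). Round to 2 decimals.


Capacity = 3600 / headway
Capacity = 3600 / 202
Capacity = 17.82 trains/hour

17.82


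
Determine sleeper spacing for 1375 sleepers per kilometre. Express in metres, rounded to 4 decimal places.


Spacing = 1000 m / number of sleepers
Spacing = 1000 / 1375
Spacing = 0.7273 m

0.7273


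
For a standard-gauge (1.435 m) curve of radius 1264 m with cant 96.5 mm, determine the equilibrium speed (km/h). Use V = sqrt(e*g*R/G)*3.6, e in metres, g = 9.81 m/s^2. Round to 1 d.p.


Convert cant: e = 96.5 mm = 0.0965 m
V_ms = sqrt(0.0965 * 9.81 * 1264 / 1.435)
V_ms = sqrt(833.856836) = 28.8766 m/s
V = 28.8766 * 3.6 = 104.0 km/h

104.0


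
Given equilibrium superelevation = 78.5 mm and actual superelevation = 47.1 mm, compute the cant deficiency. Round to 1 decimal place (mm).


Cant deficiency = equilibrium cant - actual cant
CD = 78.5 - 47.1
CD = 31.4 mm

31.4


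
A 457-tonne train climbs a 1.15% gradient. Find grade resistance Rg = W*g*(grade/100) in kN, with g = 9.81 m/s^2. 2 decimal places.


Rg = W * 9.81 * grade / 100
Rg = 457 * 9.81 * 1.15 / 100
Rg = 4483.17 * 0.0115
Rg = 51.56 kN

51.56


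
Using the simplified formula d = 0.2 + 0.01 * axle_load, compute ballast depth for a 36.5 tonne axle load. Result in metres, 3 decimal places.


d = 0.2 + 0.01 * 36.5
d = 0.2 + 0.365
d = 0.565 m

0.565


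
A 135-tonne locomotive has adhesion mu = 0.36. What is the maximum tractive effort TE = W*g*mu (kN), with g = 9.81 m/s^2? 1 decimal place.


TE_max = W * g * mu
TE_max = 135 * 9.81 * 0.36
TE_max = 1324.35 * 0.36
TE_max = 476.8 kN

476.8


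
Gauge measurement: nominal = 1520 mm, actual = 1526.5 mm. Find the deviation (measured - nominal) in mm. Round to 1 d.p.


Deviation = measured - nominal
Deviation = 1526.5 - 1520
Deviation = 6.5 mm

6.5


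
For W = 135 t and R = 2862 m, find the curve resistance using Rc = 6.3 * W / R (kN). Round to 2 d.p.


Rc = 6.3 * W / R
Rc = 6.3 * 135 / 2862
Rc = 850.5 / 2862
Rc = 0.30 kN

0.30


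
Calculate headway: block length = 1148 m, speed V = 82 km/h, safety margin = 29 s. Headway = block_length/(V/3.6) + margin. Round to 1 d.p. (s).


V = 82 / 3.6 = 22.7778 m/s
Block traversal time = 1148 / 22.7778 = 50.4 s
Headway = 50.4 + 29
Headway = 79.4 s

79.4


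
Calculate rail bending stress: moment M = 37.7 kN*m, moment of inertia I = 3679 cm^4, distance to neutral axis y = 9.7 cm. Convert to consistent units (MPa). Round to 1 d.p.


Convert units:
M = 37.7 kN*m = 37700000 N*mm
y = 9.7 cm = 97 mm
I = 3679 cm^4 = 36790000 mm^4
sigma = 37700000 * 97 / 36790000
sigma = 99.4 MPa

99.4


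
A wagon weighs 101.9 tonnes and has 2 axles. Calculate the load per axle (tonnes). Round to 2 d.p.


Load per axle = total weight / number of axles
Load = 101.9 / 2
Load = 50.95 tonnes

50.95


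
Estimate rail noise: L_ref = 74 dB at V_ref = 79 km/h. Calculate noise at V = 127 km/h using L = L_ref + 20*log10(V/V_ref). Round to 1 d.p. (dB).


V/V_ref = 127 / 79 = 1.607595
log10(1.607595) = 0.206177
20 * 0.206177 = 4.1235
L = 74 + 4.1235 = 78.1 dB

78.1


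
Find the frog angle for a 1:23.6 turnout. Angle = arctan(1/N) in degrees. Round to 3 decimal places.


1/N = 1/23.6 = 0.042373
angle = arctan(0.042373) = 0.042348 rad
angle = 0.042348 * 180/pi = 2.426 degrees

2.426


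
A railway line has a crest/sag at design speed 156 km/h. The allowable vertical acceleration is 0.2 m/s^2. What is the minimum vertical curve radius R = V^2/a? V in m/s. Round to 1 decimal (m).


Convert speed: V = 156 / 3.6 = 43.3333 m/s
V^2 = 1877.7778 m^2/s^2
R_v = 1877.7778 / 0.2
R_v = 9388.9 m

9388.9


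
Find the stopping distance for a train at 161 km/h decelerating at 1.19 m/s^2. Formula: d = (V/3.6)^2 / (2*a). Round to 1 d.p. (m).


Convert speed: V = 161 / 3.6 = 44.7222 m/s
V^2 = 2000.0772
d = 2000.0772 / (2 * 1.19)
d = 2000.0772 / 2.38
d = 840.4 m

840.4
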